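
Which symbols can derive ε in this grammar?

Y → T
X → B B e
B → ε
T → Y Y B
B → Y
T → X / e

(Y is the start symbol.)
{ 'B' }

A non-terminal is nullable if it can derive ε (the empty string): either it has an ε-production, or it has a production whose right-hand side consists entirely of nullable non-terminals.

ε-productions: B → ε
So B is immediately nullable.
No further non-terminal can be added: every production for the remaining non-terminals contains a terminal or a non-nullable non-terminal.
Nullable = { 'B' }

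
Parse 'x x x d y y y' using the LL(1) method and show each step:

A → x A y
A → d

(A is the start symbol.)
LL(1) parsing maintains a stack (initially the start symbol over $) and the input. At each step: if the stack top is a terminal, match it against the current input token; if it is a non-terminal N, replace it with the RHS of M[N, lookahead] (the unique production whose predict set contains the lookahead).

Stack is shown with the top on the left.

Stack        Input            Action
------------------------------------
A $          x x x d y y y $  output A → x A y
x A y $      x x x d y y y $  match 'x'
A y $        x x d y y y $    output A → x A y
x A y y $    x x d y y y $    match 'x'
A y y $      x d y y y $      output A → x A y
x A y y y $  x d y y y $      match 'x'
A y y y $    d y y y $        output A → d
d y y y $    d y y y $        match 'd'
y y y $      y y y $          match 'y'
y y $        y y $            match 'y'
y $          y $              match 'y'
$            $                accept

The string is accepted.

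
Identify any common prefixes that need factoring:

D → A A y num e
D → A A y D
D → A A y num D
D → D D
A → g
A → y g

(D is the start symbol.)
Yes, D has productions with common prefix 'A A y'

Left-factoring is needed when two productions for the same non-terminal
share a common prefix on the right-hand side.

Productions for D:
  D → A A y num e
  D → A A y D
  D → A A y num D
  D → D D
Productions for A:
  A → g
  A → y g

Found common prefix 'A A y' in productions for D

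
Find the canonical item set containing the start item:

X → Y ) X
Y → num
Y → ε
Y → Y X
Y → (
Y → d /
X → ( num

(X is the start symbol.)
First, augment the grammar with X' → X
I₀ = CLOSURE({ [X' → . X] }):
  [X' → . X] has the dot before X: add [X → . Y ) X], [X → . ( num]
  [X → . Y ) X] has the dot before Y: add [Y → . num], [Y → .], [Y → . Y X], [Y → . (], [Y → . d /]
No further items can be added.

I₀ = { [X → . ( num], [X → . Y ) X], [X' → . X], [Y → . (], [Y → . Y X], [Y → . d /], [Y → . num], [Y → .] }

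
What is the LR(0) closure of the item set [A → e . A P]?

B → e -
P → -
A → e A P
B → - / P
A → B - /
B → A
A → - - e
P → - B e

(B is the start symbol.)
{ [A → . - - e], [A → . B - /], [A → . e A P], [A → e . A P], [B → . - / P], [B → . A], [B → . e -] }

To compute CLOSURE, for each item [A → α.Bβ] where B is a non-terminal, add [B → .γ] for all productions B → γ; repeat for the newly added items until nothing changes.

Start with: [A → e . A P]
  [A → e . A P] has the dot before A: add [A → . e A P], [A → . B - /], [A → . - - e]
  [A → . B - /] has the dot before B: add [B → . e -], [B → . - / P], [B → . A]
No further items can be added.

CLOSURE = { [A → . - - e], [A → . B - /], [A → . e A P], [A → e . A P], [B → . - / P], [B → . A], [B → . e -] }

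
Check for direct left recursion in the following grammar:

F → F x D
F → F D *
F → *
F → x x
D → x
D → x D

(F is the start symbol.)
Yes, F is left-recursive

F → F x D: LEFT RECURSIVE (starts with F)
F → F D *: LEFT RECURSIVE (starts with F)
F → *: starts with '*'
F → x x: starts with x
D → x: starts with x
D → x D: starts with x

The grammar has direct left recursion on: F.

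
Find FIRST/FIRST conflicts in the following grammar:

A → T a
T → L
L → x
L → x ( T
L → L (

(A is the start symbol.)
Yes. L → x / L → x '(' T on { 'x' }; L → x / L → L '(' on { 'x' }; L → x '(' T / L → L '(' on { 'x' }

A FIRST/FIRST conflict occurs when two productions N → α and N → β for the same non-terminal have FIRST(α) ∩ FIRST(β) ≠ ∅ (with ε ∈ FIRST of a nullable right-hand side, so two nullable alternatives also conflict).

FIRST sets of the non-terminals at (or reachable through a nullable prefix from) the front of some alternative:
  FIRST(L) = { 'x' }

Productions for L:
  L → x: FIRST = { 'x' }
  L → x ( T: FIRST = { 'x' }
  L → L (: FIRST = { 'x' }
A, T have only one production, so no FIRST/FIRST conflict is possible there.

Conflict for L: L → x and L → x ( T
  Overlap: { 'x' }
Conflict for L: L → x and L → L (
  Overlap: { 'x' }
Conflict for L: L → x ( T and L → L (
  Overlap: { 'x' }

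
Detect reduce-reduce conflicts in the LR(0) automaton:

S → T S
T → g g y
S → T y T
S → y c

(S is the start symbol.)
No reduce-reduce conflicts

A reduce-reduce conflict occurs when an LR(0) state has two complete items [A → α .] and [B → β .] — both call for a reduction, and with no lookahead the parser cannot choose between them.

Augment with S' → S and build the canonical LR(0) collection (I0 = CLOSURE({[S' → . S]}), then GOTO on every symbol after a dot until no new states appear). It has 11 states:
  I0: { [S → . T S], [S → . T y T], [S → . y c], [S' → . S], [T → . g g y] }  — shift
  I1: { [S' → S .] }  — accept
  I2: { [S → . T S], [S → . T y T], [S → . y c], [S → T . S], [S → T . y T], [T → . g g y] }  — shift
  I3: { [T → g . g y] }  — shift
  I4: { [S → y . c] }  — shift
  I5: { [S → y c .] }  — reduce
  I6: { [T → g g . y] }  — shift
  I7: { [T → g g y .] }  — reduce
  I8: { [S → T S .] }  — reduce
  I9: { [S → T y . T], [S → y . c], [T → . g g y] }  — shift
  I10: { [S → T y T .] }  — reduce

No state contains more than one complete item.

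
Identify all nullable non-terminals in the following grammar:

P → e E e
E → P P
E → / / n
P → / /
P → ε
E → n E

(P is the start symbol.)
ε-productions: P → ε
So P is immediately nullable.
E → P P: every symbol on the right is nullable, so E is nullable too.
Every non-terminal is now nullable.
Nullable = { 'E', 'P' }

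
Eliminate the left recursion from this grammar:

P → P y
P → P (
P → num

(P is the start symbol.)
P → num P'
P' → y P'
P' → ( P'
P' → ε

P is directly left-recursive. The standard transformation for
  A → A α₁ | ... | A α_m | β₁ | ... | β_n
is
  A  → β₁ A' | ... | β_n A'
  A' → α₁ A' | ... | α_m A' | ε

P → num becomes P → num P'
P → P y becomes P' → y P'
P → P ( becomes P' → ( P'
Add P' → ε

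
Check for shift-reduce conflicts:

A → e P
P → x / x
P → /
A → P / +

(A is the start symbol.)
A shift-reduce conflict occurs when an LR(0) state has both:
  - a complete (reduce) item [A → α .] (dot at the end), and
  - a shift item [B → β . c γ] (dot before a terminal).

Augment with A' → A and build the canonical LR(0) collection (I0 = CLOSURE({[A' → . A]}), then GOTO on every symbol after a dot until no new states appear). It has 11 states:
  I0: { [A → . P / +], [A → . e P], [A' → . A], [P → . /], [P → . x / x] }  — shift
  I1: { [P → / .] }  — reduce
  I2: { [A' → A .] }  — accept
  I3: { [A → P . / +] }  — shift
  I4: { [A → e . P], [P → . /], [P → . x / x] }  — shift
  I5: { [P → x . / x] }  — shift
  I6: { [P → x / . x] }  — shift
  I7: { [P → x / x .] }  — reduce
  I8: { [A → e P .] }  — reduce
  I9: { [A → P / . +] }  — shift
  I10: { [A → P / + .] }  — reduce

No state contains both a complete item and a shift item.

Answer: No shift-reduce conflicts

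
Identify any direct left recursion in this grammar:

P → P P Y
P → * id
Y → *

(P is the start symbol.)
P → P P Y: LEFT RECURSIVE (starts with P)
P → * id: starts with '*'
Y → *: starts with '*'

The grammar has direct left recursion on: P.

Answer: Yes, P is left-recursive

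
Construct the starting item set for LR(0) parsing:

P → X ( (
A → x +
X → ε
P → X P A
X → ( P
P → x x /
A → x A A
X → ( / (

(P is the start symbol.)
{ [P → . X ( (], [P → . X P A], [P → . x x /], [P' → . P], [X → . ( / (], [X → . ( P], [X → .] }

First, augment the grammar with P' → P
I₀ = CLOSURE({ [P' → . P] }):
  [P' → . P] has the dot before P: add [P → . X ( (], [P → . X P A], [P → . x x /]
  [P → . X ( (] has the dot before X: add [X → .], [X → . ( P], [X → . ( / (]
No further items can be added.

I₀ = { [P → . X ( (], [P → . X P A], [P → . x x /], [P' → . P], [X → . ( / (], [X → . ( P], [X → .] }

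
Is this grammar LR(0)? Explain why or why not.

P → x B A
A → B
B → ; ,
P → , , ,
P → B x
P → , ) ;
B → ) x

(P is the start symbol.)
A grammar is LR(0) if no state in the canonical LR(0) collection has:
  - both a shift item (dot before a terminal) and a complete item (shift-reduce conflict), or
  - two or more complete items (reduce-reduce conflict; the accept item [P' → P .] counts as a complete item here).

Augment with P' → P and build the canonical LR(0) collection (I0 = CLOSURE({[P' → . P]}), then GOTO on every symbol after a dot until no new states appear). It has 17 states:
  I0: { [B → . ) x], [B → . ; ,], [P → . , ) ;], [P → . , , ,], [P → . B x], [P → . x B A], [P' → . P] }  — shift
  I1: { [B → ) . x] }  — shift
  I2: { [P → , . ) ;], [P → , . , ,] }  — shift
  I3: { [B → ; . ,] }  — shift
  I4: { [P → B . x] }  — shift
  I5: { [P' → P .] }  — accept
  I6: { [B → . ) x], [B → . ; ,], [P → x . B A] }  — shift
  I7: { [A → . B], [B → . ) x], [B → . ; ,], [P → x B . A] }  — shift
  I8: { [P → x B A .] }  — reduce
  I9: { [A → B .] }  — reduce
  I10: { [P → B x .] }  — reduce
  I11: { [B → ; , .] }  — reduce
  I12: { [P → , ) . ;] }  — shift
  I13: { [P → , , . ,] }  — shift
  I14: { [P → , , , .] }  — reduce
  I15: { [P → , ) ; .] }  — reduce
  I16: { [B → ) x .] }  — reduce

Every state is either a pure shift/goto state or contains exactly one complete item and nothing to shift — no conflicts. The grammar is LR(0).

Answer: Yes, the grammar is LR(0)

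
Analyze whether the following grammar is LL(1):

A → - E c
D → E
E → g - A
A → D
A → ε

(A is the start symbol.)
Yes, the grammar is LL(1).

A grammar is LL(1) if for each non-terminal N with multiple productions, the predict sets of those productions are pairwise disjoint, where PREDICT(N → α) = (FIRST(α) \ {ε}) ∪ (FOLLOW(N) if α ⇒* ε).

Relevant sets:
  FIRST(D) = { 'g' }
  FOLLOW(A) = { $, 'c' }

For A:
  PREDICT(A → '-' E c) = { '-' }
  PREDICT(A → D) = { 'g' }
  PREDICT(A → ε) = { $, 'c' }
D, E have a single production, so nothing to check there.

All predict sets are disjoint. The grammar IS LL(1).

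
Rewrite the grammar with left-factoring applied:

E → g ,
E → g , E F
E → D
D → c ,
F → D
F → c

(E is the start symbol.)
E → g , E'
E' → ε
E' → E F
E → D
D → c ,
F → D
F → c

Left-factoring transforms A → αβ₁ | αβ₂ into A → αA' and A' → β₁ | β₂
(α is the longest common prefix among the alternatives). Repeat until
no nonterminal has two alternatives with a common prefix.

Round 1: E has alternatives sharing prefix 'g ,'. Introduce E': E → g , E'
  Add: E' → ε
  Add: E' → E F

No remaining common prefixes — done.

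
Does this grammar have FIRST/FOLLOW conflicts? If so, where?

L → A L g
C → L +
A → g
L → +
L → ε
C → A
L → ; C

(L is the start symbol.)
Yes. L → A L g with FOLLOW(L) on { 'g' }; L → '+' with FOLLOW(L) on { '+' }

A FIRST/FOLLOW conflict occurs when a non-terminal N has a nullable alternative N → β (β ⇒* ε) and another alternative N → α with FIRST(α) ∩ FOLLOW(N) ≠ ∅: on such a lookahead the parser cannot decide between expanding α and letting N vanish via β.

Nullable non-terminals: L.
FIRST sets used below: FIRST(A) = { 'g' }

L: nullable alternative(s) L → ε; FOLLOW(L) = { $, '+', 'g' }
  L → A L g: FIRST \ {ε} = { 'g' } — overlaps FOLLOW(L) on { 'g' }: CONFLICT
  L → +: FIRST \ {ε} = { '+' } — overlaps FOLLOW(L) on { '+' }: CONFLICT
  L → ε: FIRST \ {ε} = { } — this is the only nullable alternative, skip
  L → ; C: FIRST \ {ε} = { ';' } — disjoint from FOLLOW(L)

A, C have no nullable alternative, so no FIRST/FOLLOW check is needed there.

So the grammar has 2 FIRST/FOLLOW conflicts (marked CONFLICT above).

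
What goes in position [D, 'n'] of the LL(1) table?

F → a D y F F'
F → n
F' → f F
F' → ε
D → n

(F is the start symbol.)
D → n

To find M[D, 'n'], we find productions for D where 'n' is in the predict set (PREDICT(N → α) = (FIRST(α) \ {ε}) ∪ (FOLLOW(N) if α ⇒* ε)).

D → n: PREDICT = { 'n' }
  'n' is in predict set, so this production goes in M[D, 'n']

M[D, 'n'] = D → n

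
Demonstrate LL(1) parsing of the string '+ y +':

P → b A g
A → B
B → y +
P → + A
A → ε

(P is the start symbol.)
LL(1) parsing maintains a stack (initially the start symbol over $) and the input. At each step: if the stack top is a terminal, match it against the current input token; if it is a non-terminal N, replace it with the RHS of M[N, lookahead] (the unique production whose predict set contains the lookahead).

Stack is shown with the top on the left.

Stack  Input    Action
----------------------
P $    + y + $  output P → + A
+ A $  + y + $  match '+'
A $    y + $    output A → B
B $    y + $    output B → y +
y + $  y + $    match 'y'
+ $    + $      match '+'
$      $        accept

The string is accepted.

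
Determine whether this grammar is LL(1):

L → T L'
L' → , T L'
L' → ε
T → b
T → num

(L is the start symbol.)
Relevant sets:
  FOLLOW(L') = { $ }

For L':
  PREDICT(L' → ',' T L') = { ',' }
  PREDICT(L' → ε) = { $ }
For T:
  PREDICT(T → b) = { 'b' }
  PREDICT(T → num) = { 'num' }
L has a single production, so nothing to check there.

All predict sets are disjoint. The grammar IS LL(1).

Answer: Yes, the grammar is LL(1).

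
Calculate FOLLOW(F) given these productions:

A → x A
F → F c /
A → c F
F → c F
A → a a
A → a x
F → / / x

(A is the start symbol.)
To compute FOLLOW(F), find every occurrence of F on a right-hand side N → α F β: add FIRST(β) \ {ε}, and if β is empty or nullable also add FOLLOW(N). Iterate to a fixed point.

In F → F c /: F is followed by c '/', add FIRST(c '/') \ {ε} = { 'c' }
In A → c F: F is at the end, add FOLLOW(A)
In F → c F: F is at the end; this adds FOLLOW(F) to itself — nothing new

The FOLLOW sets referred to above (computed the same way, to a fixed point):
  FOLLOW(A) = { $ }

Taking the union: FOLLOW(F) = { $, 'c' }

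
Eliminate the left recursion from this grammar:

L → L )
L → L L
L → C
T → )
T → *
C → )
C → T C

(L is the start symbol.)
L → C L'
L' → ) L'
L' → L L'
L' → ε
T → )
T → *
C → )
C → T C

L is directly left-recursive. The standard transformation for
  A → A α₁ | ... | A α_m | β₁ | ... | β_n
is
  A  → β₁ A' | ... | β_n A'
  A' → α₁ A' | ... | α_m A' | ε

L → C becomes L → C L'
L → L ) becomes L' → ) L'
L → L L becomes L' → L L'
Add L' → ε

Productions for other non-terminals are unchanged:
  T → )
  T → *
  C → )
  C → T C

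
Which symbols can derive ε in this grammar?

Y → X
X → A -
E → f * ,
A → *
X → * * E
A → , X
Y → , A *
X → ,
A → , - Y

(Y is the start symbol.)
None

There are no ε-productions, so no non-terminal can derive ε.
No non-terminals are nullable.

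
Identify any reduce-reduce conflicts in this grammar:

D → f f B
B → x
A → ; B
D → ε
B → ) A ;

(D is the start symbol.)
A reduce-reduce conflict occurs when an LR(0) state has two complete items [A → α .] and [B → β .] — both call for a reduction, and with no lookahead the parser cannot choose between them.

Augment with D' → D and build the canonical LR(0) collection (I0 = CLOSURE({[D' → . D]}), then GOTO on every symbol after a dot until no new states appear). It has 11 states:
  I0: { [D → . f f B], [D → .], [D' → . D] }  — shift, reduce
  I1: { [D' → D .] }  — accept
  I2: { [D → f . f B] }  — shift
  I3: { [B → . ) A ;], [B → . x], [D → f f . B] }  — shift
  I4: { [A → . ; B], [B → ) . A ;] }  — shift
  I5: { [D → f f B .] }  — reduce
  I6: { [B → x .] }  — reduce
  I7: { [A → ; . B], [B → . ) A ;], [B → . x] }  — shift
  I8: { [B → ) A . ;] }  — shift
  I9: { [B → ) A ; .] }  — reduce
  I10: { [A → ; B .] }  — reduce

No state contains more than one complete item.

Answer: No reduce-reduce conflicts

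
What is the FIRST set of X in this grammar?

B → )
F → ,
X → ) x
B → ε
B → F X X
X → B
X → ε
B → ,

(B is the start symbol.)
FIRST sets of the other non-terminals involved (by the same procedure, iterated to a fixed point):
  FIRST(B) = { ')', ',', ε }

From X → ) x:
  - ')' is a terminal: add ')' and stop
From X → B:
  - B is a non-terminal: add FIRST(B) \ {ε} = { ')', ',' }
    B is nullable and nothing follows, so the whole right-hand side can vanish: ε ∈ FIRST(X)
From X → ε:
  - ε-production, so ε ∈ FIRST(X)

Collecting: FIRST(X) = { ')', ',', ε }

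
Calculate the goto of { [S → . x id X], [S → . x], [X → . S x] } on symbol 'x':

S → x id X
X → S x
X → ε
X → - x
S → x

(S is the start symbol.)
{ [S → x . id X], [S → x .] }

GOTO(I, 'x') = CLOSURE({ [A → αX.β] : [A → α.Xβ] ∈ I, X = 'x' })

Items with dot before 'x', with the dot advanced:
  [S → . x] → [S → x .]
  [S → . x id X] → [S → x . id X]
Closure adds nothing (no advanced item has the dot before a non-terminal).

GOTO = { [S → x . id X], [S → x .] }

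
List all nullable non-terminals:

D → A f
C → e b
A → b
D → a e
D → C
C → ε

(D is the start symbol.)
A non-terminal is nullable if it can derive ε (the empty string): either it has an ε-production, or it has a production whose right-hand side consists entirely of nullable non-terminals.

ε-productions: C → ε
So C is immediately nullable.
D → C: every symbol on the right is nullable, so D is nullable too.
No further non-terminal can be added: every production for the remaining non-terminals contains a terminal or a non-nullable non-terminal.
Nullable = { 'C', 'D' }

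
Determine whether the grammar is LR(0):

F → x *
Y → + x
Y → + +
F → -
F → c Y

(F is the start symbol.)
Yes, the grammar is LR(0)

Augment with F' → F and build the canonical LR(0) collection (I0 = CLOSURE({[F' → . F]}), then GOTO on every symbol after a dot until no new states appear). It has 10 states:
  I0: { [F → . -], [F → . c Y], [F → . x *], [F' → . F] }  — shift
  I1: { [F → - .] }  — reduce
  I2: { [F' → F .] }  — accept
  I3: { [F → c . Y], [Y → . + +], [Y → . + x] }  — shift
  I4: { [F → x . *] }  — shift
  I5: { [F → x * .] }  — reduce
  I6: { [Y → + . +], [Y → + . x] }  — shift
  I7: { [F → c Y .] }  — reduce
  I8: { [Y → + + .] }  — reduce
  I9: { [Y → + x .] }  — reduce

Every state is either a pure shift/goto state or contains exactly one complete item and nothing to shift — no conflicts. The grammar is LR(0).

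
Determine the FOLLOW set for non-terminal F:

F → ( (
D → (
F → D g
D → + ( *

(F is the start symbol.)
To compute FOLLOW(F), find every occurrence of F on a right-hand side N → α F β: add FIRST(β) \ {ε}, and if β is empty or nullable also add FOLLOW(N). Iterate to a fixed point.

F is the start symbol, so $ ∈ FOLLOW(F).
F does not occur on any right-hand side.

Taking the union: FOLLOW(F) = { $ }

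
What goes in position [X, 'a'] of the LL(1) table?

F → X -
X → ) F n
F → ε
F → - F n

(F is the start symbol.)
To find M[X, 'a'], we find productions for X where 'a' is in the predict set (PREDICT(N → α) = (FIRST(α) \ {ε}) ∪ (FOLLOW(N) if α ⇒* ε)).

X → ) F n: PREDICT = { ')' }

M[X, 'a'] is empty (no production applies)

Answer: Empty (error entry)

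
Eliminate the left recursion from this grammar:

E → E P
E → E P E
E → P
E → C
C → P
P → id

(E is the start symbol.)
E is directly left-recursive. The standard transformation for
  A → A α₁ | ... | A α_m | β₁ | ... | β_n
is
  A  → β₁ A' | ... | β_n A'
  A' → α₁ A' | ... | α_m A' | ε

E → P becomes E → P E'
E → C becomes E → C E'
E → E P becomes E' → P E'
E → E P E becomes E' → P E E'
Add E' → ε

Productions for other non-terminals are unchanged:
  C → P
  P → id

Resulting grammar:
E → P E'
E → C E'
E' → P E'
E' → P E E'
E' → ε
C → P
P → id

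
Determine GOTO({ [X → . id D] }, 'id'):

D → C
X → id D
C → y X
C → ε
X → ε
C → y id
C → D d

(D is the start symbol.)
{ [C → . D d], [C → . y X], [C → . y id], [C → .], [D → . C], [X → id . D] }

GOTO(I, 'id') = CLOSURE({ [A → αX.β] : [A → α.Xβ] ∈ I, X = 'id' })

Items with dot before 'id', with the dot advanced:
  [X → . id D] → [X → id . D]
Closure of the advanced items:
  [X → id . D] has the dot before D: add [D → . C]
  [D → . C] has the dot before C: add [C → . y X], [C → .], [C → . y id], [C → . D d]

GOTO = { [C → . D d], [C → . y X], [C → . y id], [C → .], [D → . C], [X → id . D] }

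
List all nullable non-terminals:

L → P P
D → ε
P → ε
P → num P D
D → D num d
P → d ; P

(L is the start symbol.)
A non-terminal is nullable if it can derive ε (the empty string): either it has an ε-production, or it has a production whose right-hand side consists entirely of nullable non-terminals.

ε-productions: D → ε, P → ε
So D, P are immediately nullable.
L → P P: every symbol on the right is nullable, so L is nullable too.
Every non-terminal is now nullable.
Nullable = { 'D', 'L', 'P' }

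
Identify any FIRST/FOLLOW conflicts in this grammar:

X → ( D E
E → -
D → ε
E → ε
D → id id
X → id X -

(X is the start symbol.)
Nullable non-terminals: D, E.

D: nullable alternative(s) D → ε; FOLLOW(D) = { $, '-' }
  D → ε: FIRST \ {ε} = { } — this is the only nullable alternative, skip
  D → id id: FIRST \ {ε} = { 'id' } — disjoint from FOLLOW(D)

E: nullable alternative(s) E → ε; FOLLOW(E) = { $, '-' }
  E → -: FIRST \ {ε} = { '-' } — overlaps FOLLOW(E) on { '-' }: CONFLICT
  E → ε: FIRST \ {ε} = { } — this is the only nullable alternative, skip

X has no nullable alternative, so no FIRST/FOLLOW check is needed there.

So the grammar has 1 FIRST/FOLLOW conflict (marked CONFLICT above).

Answer: Yes. E → '-' with FOLLOW(E) on { '-' }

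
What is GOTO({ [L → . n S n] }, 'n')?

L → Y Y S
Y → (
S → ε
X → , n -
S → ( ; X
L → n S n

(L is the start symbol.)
GOTO(I, 'n') = CLOSURE({ [A → αX.β] : [A → α.Xβ] ∈ I, X = 'n' })

Items with dot before 'n', with the dot advanced:
  [L → . n S n] → [L → n . S n]
Closure of the advanced items:
  [L → n . S n] has the dot before S: add [S → .], [S → . ( ; X]

GOTO = { [L → n . S n], [S → . ( ; X], [S → .] }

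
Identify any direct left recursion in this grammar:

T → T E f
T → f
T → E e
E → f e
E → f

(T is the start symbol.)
Yes, T is left-recursive

Direct left recursion occurs when N → N α for some non-terminal N (the right-hand side begins with the left-hand side itself).

T → T E f: LEFT RECURSIVE (starts with T)
T → f: starts with f
T → E e: starts with E
E → f e: starts with f
E → f: starts with f

The grammar has direct left recursion on: T.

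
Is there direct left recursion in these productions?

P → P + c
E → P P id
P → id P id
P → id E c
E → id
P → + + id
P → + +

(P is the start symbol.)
Yes, P is left-recursive

Direct left recursion occurs when N → N α for some non-terminal N (the right-hand side begins with the left-hand side itself).

P → P + c: LEFT RECURSIVE (starts with P)
E → P P id: starts with P
P → id P id: starts with id
P → id E c: starts with id
E → id: starts with id
P → + + id: starts with '+'
P → + +: starts with '+'

The grammar has direct left recursion on: P.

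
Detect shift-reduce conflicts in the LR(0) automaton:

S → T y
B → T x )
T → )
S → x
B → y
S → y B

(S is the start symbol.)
A shift-reduce conflict occurs when an LR(0) state has both:
  - a complete (reduce) item [A → α .] (dot at the end), and
  - a shift item [B → β . c γ] (dot before a terminal).

Augment with S' → S and build the canonical LR(0) collection (I0 = CLOSURE({[S' → . S]}), then GOTO on every symbol after a dot until no new states appear). It has 12 states:
  I0: { [S → . T y], [S → . x], [S → . y B], [S' → . S], [T → . )] }  — shift
  I1: { [T → ) .] }  — reduce
  I2: { [S' → S .] }  — accept
  I3: { [S → T . y] }  — shift
  I4: { [S → x .] }  — reduce
  I5: { [B → . T x )], [B → . y], [S → y . B], [T → . )] }  — shift
  I6: { [S → y B .] }  — reduce
  I7: { [B → T . x )] }  — shift
  I8: { [B → y .] }  — reduce
  I9: { [B → T x . )] }  — shift
  I10: { [B → T x ) .] }  — reduce
  I11: { [S → T y .] }  — reduce

No state contains both a complete item and a shift item.

Answer: No shift-reduce conflicts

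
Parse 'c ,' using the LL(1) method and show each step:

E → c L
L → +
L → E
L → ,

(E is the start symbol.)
Stack is shown with the top on the left.

Stack  Input  Action
--------------------
E $    c , $  output E → c L
c L $  c , $  match 'c'
L $    , $    output L → ,
, $    , $    match ','
$      $      accept

The string is accepted.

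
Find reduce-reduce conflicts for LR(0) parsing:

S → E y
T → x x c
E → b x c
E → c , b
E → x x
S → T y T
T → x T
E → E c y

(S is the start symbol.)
No reduce-reduce conflicts

A reduce-reduce conflict occurs when an LR(0) state has two complete items [A → α .] and [B → β .] — both call for a reduction, and with no lookahead the parser cannot choose between them.

Augment with S' → S and build the canonical LR(0) collection (I0 = CLOSURE({[S' → . S]}), then GOTO on every symbol after a dot until no new states appear). It has 21 states:
  I0: { [E → . E c y], [E → . b x c], [E → . c , b], [E → . x x], [S → . E y], [S → . T y T], [S' → . S], [T → . x T], [T → . x x c] }  — shift
  I1: { [E → E . c y], [S → E . y] }  — shift
  I2: { [S' → S .] }  — accept
  I3: { [S → T . y T] }  — shift
  I4: { [E → b . x c] }  — shift
  I5: { [E → c . , b] }  — shift
  I6: { [E → x . x], [T → . x T], [T → . x x c], [T → x . T], [T → x . x c] }  — shift
  I7: { [T → x T .] }  — reduce
  I8: { [E → x x .], [T → . x T], [T → . x x c], [T → x . T], [T → x . x c], [T → x x . c] }  — shift, reduce
  I9: { [T → x x c .] }  — reduce
  I10: { [T → . x T], [T → . x x c], [T → x . T], [T → x . x c], [T → x x . c] }  — shift
  I11: { [E → c , . b] }  — shift
  I12: { [E → c , b .] }  — reduce
  I13: { [E → b x . c] }  — shift
  I14: { [E → b x c .] }  — reduce
  I15: { [S → T y . T], [T → . x T], [T → . x x c] }  — shift
  I16: { [S → T y T .] }  — reduce
  I17: { [T → . x T], [T → . x x c], [T → x . T], [T → x . x c] }  — shift
  I18: { [E → E c . y] }  — shift
  I19: { [S → E y .] }  — reduce
  I20: { [E → E c y .] }  — reduce

No state contains more than one complete item.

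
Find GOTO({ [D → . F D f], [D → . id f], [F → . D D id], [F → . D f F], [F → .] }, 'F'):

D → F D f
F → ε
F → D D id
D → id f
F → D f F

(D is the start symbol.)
{ [D → . F D f], [D → . id f], [D → F . D f], [F → . D D id], [F → . D f F], [F → .] }

GOTO(I, 'F') = CLOSURE({ [A → αX.β] : [A → α.Xβ] ∈ I, X = 'F' })

Items with dot before 'F', with the dot advanced:
  [D → . F D f] → [D → F . D f]
Closure of the advanced items:
  [D → F . D f] has the dot before D: add [D → . F D f], [D → . id f]
  [D → . F D f] has the dot before F: add [F → .], [F → . D D id], [F → . D f F]

GOTO = { [D → . F D f], [D → . id f], [D → F . D f], [F → . D D id], [F → . D f F], [F → .] }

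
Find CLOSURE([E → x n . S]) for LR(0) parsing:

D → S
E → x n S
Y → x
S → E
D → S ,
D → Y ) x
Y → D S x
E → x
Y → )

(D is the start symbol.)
Start with: [E → x n . S]
  [E → x n . S] has the dot before S: add [S → . E]
  [S → . E] has the dot before E: add [E → . x n S], [E → . x]
No further items can be added.

CLOSURE = { [E → . x n S], [E → . x], [E → x n . S], [S → . E] }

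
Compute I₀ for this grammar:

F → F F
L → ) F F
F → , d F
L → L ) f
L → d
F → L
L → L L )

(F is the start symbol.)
First, augment the grammar with F' → F
I₀ = CLOSURE({ [F' → . F] }):
  [F' → . F] has the dot before F: add [F → . F F], [F → . , d F], [F → . L]
  [F → . L] has the dot before L: add [L → . ) F F], [L → . L ) f], [L → . d], [L → . L L )]
No further items can be added.

I₀ = { [F → . , d F], [F → . F F], [F → . L], [F' → . F], [L → . ) F F], [L → . L ) f], [L → . L L )], [L → . d] }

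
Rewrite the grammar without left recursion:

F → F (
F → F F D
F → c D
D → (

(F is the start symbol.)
F → c D F'
F' → ( F'
F' → F D F'
F' → ε
D → (

F is directly left-recursive. The standard transformation for
  A → A α₁ | ... | A α_m | β₁ | ... | β_n
is
  A  → β₁ A' | ... | β_n A'
  A' → α₁ A' | ... | α_m A' | ε

F → c D becomes F → c D F'
F → F ( becomes F' → ( F'
F → F F D becomes F' → F D F'
Add F' → ε

Productions for other non-terminals are unchanged:
  D → (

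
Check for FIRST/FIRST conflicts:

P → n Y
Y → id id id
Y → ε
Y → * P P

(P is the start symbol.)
No FIRST/FIRST conflicts.

Productions for Y:
  Y → id id id: FIRST = { 'id' }
  Y → ε: FIRST = { ε }
  Y → * P P: FIRST = { '*' }
P has only one production, so no FIRST/FIRST conflict is possible there.

All alternatives of each non-terminal have pairwise disjoint FIRST sets.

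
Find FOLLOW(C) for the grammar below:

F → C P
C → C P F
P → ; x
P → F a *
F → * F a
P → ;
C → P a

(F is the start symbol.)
In F → C P: C is followed by P, add FIRST(P) \ {ε} = { '*', ';' }
In C → C P F: C is followed by P F, add FIRST(P F) \ {ε} = { '*', ';' }

Taking the union: FOLLOW(C) = { '*', ';' }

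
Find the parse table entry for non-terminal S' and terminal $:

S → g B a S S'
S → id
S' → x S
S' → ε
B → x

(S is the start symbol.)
To find M[S', $], we find productions for S' where $ is in the predict set (PREDICT(N → α) = (FIRST(α) \ {ε}) ∪ (FOLLOW(N) if α ⇒* ε)).

Relevant sets:
  FOLLOW(S') = { $, 'x' }

S' → x S: PREDICT = { 'x' }
S' → ε: PREDICT = { $, 'x' }
  $ is in predict set, so this production goes in M[S', $]

M[S', $] = S' → ε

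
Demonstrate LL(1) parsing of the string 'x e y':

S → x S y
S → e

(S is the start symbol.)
LL(1) parsing maintains a stack (initially the start symbol over $) and the input. At each step: if the stack top is a terminal, match it against the current input token; if it is a non-terminal N, replace it with the RHS of M[N, lookahead] (the unique production whose predict set contains the lookahead).

Stack is shown with the top on the left.

Stack    Input    Action
------------------------
S $      x e y $  output S → x S y
x S y $  x e y $  match 'x'
S y $    e y $    output S → e
e y $    e y $    match 'e'
y $      y $      match 'y'
$        $        accept

The string is accepted.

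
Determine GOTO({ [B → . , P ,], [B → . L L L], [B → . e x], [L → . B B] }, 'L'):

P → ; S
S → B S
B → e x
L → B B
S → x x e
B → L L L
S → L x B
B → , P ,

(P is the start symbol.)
{ [B → . , P ,], [B → . L L L], [B → . e x], [B → L . L L], [L → . B B] }

GOTO(I, 'L') = CLOSURE({ [A → αX.β] : [A → α.Xβ] ∈ I, X = 'L' })

Items with dot before 'L', with the dot advanced:
  [B → . L L L] → [B → L . L L]
Closure of the advanced items:
  [B → L . L L] has the dot before L: add [L → . B B]
  [L → . B B] has the dot before B: add [B → . e x], [B → . L L L], [B → . , P ,]

GOTO = { [B → . , P ,], [B → . L L L], [B → . e x], [B → L . L L], [L → . B B] }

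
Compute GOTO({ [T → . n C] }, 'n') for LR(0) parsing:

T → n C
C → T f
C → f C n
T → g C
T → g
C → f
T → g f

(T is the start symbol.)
GOTO(I, 'n') = CLOSURE({ [A → αX.β] : [A → α.Xβ] ∈ I, X = 'n' })

Items with dot before 'n', with the dot advanced:
  [T → . n C] → [T → n . C]
Closure of the advanced items:
  [T → n . C] has the dot before C: add [C → . T f], [C → . f C n], [C → . f]
  [C → . T f] has the dot before T: add [T → . n C], [T → . g C], [T → . g], [T → . g f]

GOTO = { [C → . T f], [C → . f C n], [C → . f], [T → . g C], [T → . g f], [T → . g], [T → . n C], [T → n . C] }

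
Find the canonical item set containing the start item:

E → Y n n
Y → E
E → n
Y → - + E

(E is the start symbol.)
{ [E → . Y n n], [E → . n], [E' → . E], [Y → . - + E], [Y → . E] }

First, augment the grammar with E' → E
I₀ = CLOSURE({ [E' → . E] }):
  [E' → . E] has the dot before E: add [E → . Y n n], [E → . n]
  [E → . Y n n] has the dot before Y: add [Y → . E], [Y → . - + E]
No further items can be added.

I₀ = { [E → . Y n n], [E → . n], [E' → . E], [Y → . - + E], [Y → . E] }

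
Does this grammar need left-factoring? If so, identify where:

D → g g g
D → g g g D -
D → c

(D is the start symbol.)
Yes, D has productions with common prefix 'g g g'

Left-factoring is needed when two productions for the same non-terminal
share a common prefix on the right-hand side.

Productions for D:
  D → g g g
  D → g g g D -
  D → c

Found common prefix 'g g g' in productions for D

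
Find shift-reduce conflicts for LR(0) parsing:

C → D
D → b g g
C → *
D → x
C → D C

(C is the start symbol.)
Yes — I3: [C → D .] vs [C → . *]

Augment with C' → C and build the canonical LR(0) collection (I0 = CLOSURE({[C' → . C]}), then GOTO on every symbol after a dot until no new states appear). It has 9 states:
  I0: { [C → . *], [C → . D C], [C → . D], [C' → . C], [D → . b g g], [D → . x] }  — shift
  I1: { [C → * .] }  — reduce
  I2: { [C' → C .] }  — accept
  I3: { [C → . *], [C → . D C], [C → . D], [C → D . C], [C → D .], [D → . b g g], [D → . x] }  — shift, reduce
  I4: { [D → b . g g] }  — shift
  I5: { [D → x .] }  — reduce
  I6: { [D → b g . g] }  — shift
  I7: { [D → b g g .] }  — reduce
  I8: { [C → D C .] }  — reduce

I3 contains reduce item [C → D .] and shift items [C → . *], [D → . b g g], [D → . x] — shift-reduce conflict.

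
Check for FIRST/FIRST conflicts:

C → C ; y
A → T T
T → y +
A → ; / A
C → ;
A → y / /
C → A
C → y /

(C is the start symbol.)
A FIRST/FIRST conflict occurs when two productions N → α and N → β for the same non-terminal have FIRST(α) ∩ FIRST(β) ≠ ∅ (with ε ∈ FIRST of a nullable right-hand side, so two nullable alternatives also conflict).

FIRST sets of the non-terminals at (or reachable through a nullable prefix from) the front of some alternative:
  FIRST(C) = { ';', 'y' }
  FIRST(A) = { ';', 'y' }
  FIRST(T) = { 'y' }

Productions for C:
  C → C ; y: FIRST = { ';', 'y' }
  C → ;: FIRST = { ';' }
  C → A: FIRST = { ';', 'y' }
  C → y /: FIRST = { 'y' }
Productions for A:
  A → T T: FIRST = { 'y' }
  A → ; / A: FIRST = { ';' }
  A → y / /: FIRST = { 'y' }
T has only one production, so no FIRST/FIRST conflict is possible there.

Conflict for C: C → C ; y and C → ;
  Overlap: { ';' }
Conflict for C: C → C ; y and C → A
  Overlap: { ';', 'y' }
Conflict for C: C → C ; y and C → y /
  Overlap: { 'y' }
Conflict for C: C → ; and C → A
  Overlap: { ';' }
Conflict for C: C → A and C → y /
  Overlap: { 'y' }
Conflict for A: A → T T and A → y / /
  Overlap: { 'y' }

Answer: Yes. C → C ';' y / C → ';' on { ';' }; C → C ';' y / C → A on { ';', 'y' }; C → C ';' y / C → y '/' on { 'y' }; C → ';' / C → A on { ';' }; C → A / C → y '/' on { 'y' }; A → T T / A → y '/' '/' on { 'y' }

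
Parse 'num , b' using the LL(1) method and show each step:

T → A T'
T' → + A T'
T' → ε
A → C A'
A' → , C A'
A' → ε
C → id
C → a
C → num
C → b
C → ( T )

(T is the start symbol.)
Stack is shown with the top on the left.

Stack        Input      Action
------------------------------
T $          num , b $  output T → A T'
A T' $       num , b $  output A → C A'
C A' T' $    num , b $  output C → num
num A' T' $  num , b $  match 'num'
A' T' $      , b $      output A' → , C A'
, C A' T' $  , b $      match ','
C A' T' $    b $        output C → b
b A' T' $    b $        match 'b'
A' T' $      $          output A' → ε
T' $         $          output T' → ε
$            $          accept

The string is accepted.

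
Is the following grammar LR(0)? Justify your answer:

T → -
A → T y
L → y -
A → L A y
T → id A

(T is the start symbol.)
Yes, the grammar is LR(0)

A grammar is LR(0) if no state in the canonical LR(0) collection has:
  - both a shift item (dot before a terminal) and a complete item (shift-reduce conflict), or
  - two or more complete items (reduce-reduce conflict; the accept item [T' → T .] counts as a complete item here).

Augment with T' → T and build the canonical LR(0) collection (I0 = CLOSURE({[T' → . T]}), then GOTO on every symbol after a dot until no new states appear). It has 12 states:
  I0: { [T → . -], [T → . id A], [T' → . T] }  — shift
  I1: { [T → - .] }  — reduce
  I2: { [T' → T .] }  — accept
  I3: { [A → . L A y], [A → . T y], [L → . y -], [T → . -], [T → . id A], [T → id . A] }  — shift
  I4: { [T → id A .] }  — reduce
  I5: { [A → . L A y], [A → . T y], [A → L . A y], [L → . y -], [T → . -], [T → . id A] }  — shift
  I6: { [A → T . y] }  — shift
  I7: { [L → y . -] }  — shift
  I8: { [L → y - .] }  — reduce
  I9: { [A → T y .] }  — reduce
  I10: { [A → L A . y] }  — shift
  I11: { [A → L A y .] }  — reduce

Every state is either a pure shift/goto state or contains exactly one complete item and nothing to shift — no conflicts. The grammar is LR(0).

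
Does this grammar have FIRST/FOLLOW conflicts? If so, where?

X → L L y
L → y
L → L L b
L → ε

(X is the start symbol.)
A FIRST/FOLLOW conflict occurs when a non-terminal N has a nullable alternative N → β (β ⇒* ε) and another alternative N → α with FIRST(α) ∩ FOLLOW(N) ≠ ∅: on such a lookahead the parser cannot decide between expanding α and letting N vanish via β.

Nullable non-terminals: L.
FIRST sets used below: FIRST(L) = { 'b', 'y', ε }

L: nullable alternative(s) L → ε; FOLLOW(L) = { 'b', 'y' }
  L → y: FIRST \ {ε} = { 'y' } — overlaps FOLLOW(L) on { 'y' }: CONFLICT
  L → L L b: FIRST \ {ε} = { 'b', 'y' } — overlaps FOLLOW(L) on { 'b', 'y' }: CONFLICT
  L → ε: FIRST \ {ε} = { } — this is the only nullable alternative, skip

X has no nullable alternative, so no FIRST/FOLLOW check is needed there.

So the grammar has 2 FIRST/FOLLOW conflicts (marked CONFLICT above).

Answer: Yes. L → y with FOLLOW(L) on { 'y' }; L → L L b with FOLLOW(L) on { 'b', 'y' }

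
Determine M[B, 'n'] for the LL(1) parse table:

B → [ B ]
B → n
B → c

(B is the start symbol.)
To find M[B, 'n'], we find productions for B where 'n' is in the predict set (PREDICT(N → α) = (FIRST(α) \ {ε}) ∪ (FOLLOW(N) if α ⇒* ε)).

B → [ B ]: PREDICT = { '[' }
B → n: PREDICT = { 'n' }
  'n' is in predict set, so this production goes in M[B, 'n']
B → c: PREDICT = { 'c' }

M[B, 'n'] = B → n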